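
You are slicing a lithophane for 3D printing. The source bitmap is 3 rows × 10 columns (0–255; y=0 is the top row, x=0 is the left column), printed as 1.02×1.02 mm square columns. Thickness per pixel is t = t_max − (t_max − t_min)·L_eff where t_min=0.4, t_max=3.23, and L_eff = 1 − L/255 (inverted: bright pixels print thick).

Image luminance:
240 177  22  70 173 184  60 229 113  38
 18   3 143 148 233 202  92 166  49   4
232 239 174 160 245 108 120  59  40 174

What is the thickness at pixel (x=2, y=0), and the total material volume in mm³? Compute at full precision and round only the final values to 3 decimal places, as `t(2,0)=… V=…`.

span = t_max - t_min = 3.23 - 0.4 = 2.830
L(2,0) = 22, L_eff = 1 - 22/255 = 0.913725 (inverted)
t(2,0) = 3.23 - 2.830·0.913725 = 0.644
Σt over all 3·10 pixels = 94263/1700 ≈ 55.4488235
V = pitch²·Σt = 1.02²·94263/1700 = 57.689

t(2,0)=0.644 V=57.689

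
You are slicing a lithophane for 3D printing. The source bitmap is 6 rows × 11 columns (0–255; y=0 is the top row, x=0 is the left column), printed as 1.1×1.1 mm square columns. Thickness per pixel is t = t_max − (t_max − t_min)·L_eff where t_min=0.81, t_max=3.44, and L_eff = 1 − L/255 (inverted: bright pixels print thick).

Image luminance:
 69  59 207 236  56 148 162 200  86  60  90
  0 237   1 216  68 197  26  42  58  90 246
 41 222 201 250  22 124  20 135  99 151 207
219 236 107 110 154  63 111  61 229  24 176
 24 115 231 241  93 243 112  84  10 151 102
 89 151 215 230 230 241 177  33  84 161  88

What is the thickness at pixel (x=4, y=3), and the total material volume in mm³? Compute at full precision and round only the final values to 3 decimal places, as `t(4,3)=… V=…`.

span = t_max - t_min = 3.44 - 0.81 = 2.630
L(4,3) = 154, L_eff = 1 - 154/255 = 0.396078 (inverted)
t(4,3) = 3.44 - 2.630·0.396078 = 2.398
Σt over all 6·11 pixels = 3630553/25500 ≈ 142.3746275
V = pitch²·Σt = 1.1²·3630553/25500 = 172.273

t(4,3)=2.398 V=172.273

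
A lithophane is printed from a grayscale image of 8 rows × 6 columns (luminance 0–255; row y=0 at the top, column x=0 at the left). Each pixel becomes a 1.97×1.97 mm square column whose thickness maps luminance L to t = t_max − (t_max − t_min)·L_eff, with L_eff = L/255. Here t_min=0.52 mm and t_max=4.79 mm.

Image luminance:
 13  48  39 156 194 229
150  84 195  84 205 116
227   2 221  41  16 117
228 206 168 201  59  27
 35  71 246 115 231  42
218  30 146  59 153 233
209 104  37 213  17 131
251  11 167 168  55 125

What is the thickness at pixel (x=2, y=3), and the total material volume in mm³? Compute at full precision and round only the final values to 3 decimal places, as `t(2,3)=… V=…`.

t(2,3)=1.977 V=496.337

span = t_max - t_min = 4.79 - 0.52 = 4.270
L(2,3) = 168, L_eff = 168/255 = 0.658824
t(2,3) = 4.79 - 4.270·0.658824 = 1.977
Σt over all 8·6 pixels = 1087083/8500 ≈ 127.8921176
V = pitch²·Σt = 1.97²·1087083/8500 = 496.337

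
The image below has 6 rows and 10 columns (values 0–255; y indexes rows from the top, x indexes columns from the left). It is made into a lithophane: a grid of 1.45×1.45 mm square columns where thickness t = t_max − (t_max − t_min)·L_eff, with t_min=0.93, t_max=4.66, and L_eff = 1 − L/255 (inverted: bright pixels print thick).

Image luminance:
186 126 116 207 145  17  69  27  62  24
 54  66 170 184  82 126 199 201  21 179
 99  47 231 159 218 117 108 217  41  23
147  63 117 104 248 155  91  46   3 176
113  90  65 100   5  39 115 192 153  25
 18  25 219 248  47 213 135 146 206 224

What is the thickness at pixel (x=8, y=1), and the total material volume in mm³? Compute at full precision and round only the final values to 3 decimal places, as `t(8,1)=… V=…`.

t(8,1)=1.237 V=334.106

span = t_max - t_min = 4.66 - 0.93 = 3.730
L(8,1) = 21, L_eff = 1 - 21/255 = 0.917647 (inverted)
t(8,1) = 4.66 - 3.730·0.917647 = 1.237
Σt over all 6·10 pixels = 4052177/25500 ≈ 158.9089020
V = pitch²·Σt = 1.45²·4052177/25500 = 334.106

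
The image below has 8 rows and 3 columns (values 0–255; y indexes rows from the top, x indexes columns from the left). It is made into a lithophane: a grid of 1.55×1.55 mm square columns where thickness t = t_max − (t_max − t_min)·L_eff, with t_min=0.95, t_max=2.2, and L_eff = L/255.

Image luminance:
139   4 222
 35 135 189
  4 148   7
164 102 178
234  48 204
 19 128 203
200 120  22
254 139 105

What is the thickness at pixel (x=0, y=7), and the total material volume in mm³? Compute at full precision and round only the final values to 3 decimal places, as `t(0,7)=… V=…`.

span = t_max - t_min = 2.2 - 0.95 = 1.250
L(0,7) = 254, L_eff = 254/255 = 0.996078
t(0,7) = 2.2 - 1.250·0.996078 = 0.955
Σt over all 8·3 pixels = 12947/340 ≈ 38.0794118
V = pitch²·Σt = 1.55²·12947/340 = 91.486

t(0,7)=0.955 V=91.486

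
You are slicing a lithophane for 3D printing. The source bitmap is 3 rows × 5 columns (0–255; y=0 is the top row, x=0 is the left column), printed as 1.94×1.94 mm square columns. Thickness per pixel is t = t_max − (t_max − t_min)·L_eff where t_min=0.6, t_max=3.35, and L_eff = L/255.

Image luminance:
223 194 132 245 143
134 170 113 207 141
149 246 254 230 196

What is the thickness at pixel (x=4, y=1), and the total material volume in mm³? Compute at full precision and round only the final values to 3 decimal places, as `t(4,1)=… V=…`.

span = t_max - t_min = 3.35 - 0.6 = 2.750
L(4,1) = 141, L_eff = 141/255 = 0.552941
t(4,1) = 3.35 - 2.750·0.552941 = 1.829
Σt over all 3·5 pixels = 5177/255 ≈ 20.3019608
V = pitch²·Σt = 1.94²·5177/255 = 76.408

t(4,1)=1.829 V=76.408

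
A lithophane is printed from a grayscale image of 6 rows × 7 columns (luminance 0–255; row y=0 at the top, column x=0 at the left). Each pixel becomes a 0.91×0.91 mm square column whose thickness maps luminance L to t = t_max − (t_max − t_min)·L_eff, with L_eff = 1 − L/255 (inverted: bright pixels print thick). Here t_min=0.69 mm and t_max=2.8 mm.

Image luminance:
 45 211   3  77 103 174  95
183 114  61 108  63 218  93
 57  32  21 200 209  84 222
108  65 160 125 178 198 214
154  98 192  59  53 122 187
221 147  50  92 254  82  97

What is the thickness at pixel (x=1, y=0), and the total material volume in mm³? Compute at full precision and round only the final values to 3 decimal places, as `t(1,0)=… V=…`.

span = t_max - t_min = 2.8 - 0.69 = 2.110
L(1,0) = 211, L_eff = 1 - 211/255 = 0.172549 (inverted)
t(1,0) = 2.8 - 2.110·0.172549 = 2.436
Σt over all 6·7 pixels = 614103/8500 ≈ 72.2474118
V = pitch²·Σt = 0.91²·614103/8500 = 59.828

t(1,0)=2.436 V=59.828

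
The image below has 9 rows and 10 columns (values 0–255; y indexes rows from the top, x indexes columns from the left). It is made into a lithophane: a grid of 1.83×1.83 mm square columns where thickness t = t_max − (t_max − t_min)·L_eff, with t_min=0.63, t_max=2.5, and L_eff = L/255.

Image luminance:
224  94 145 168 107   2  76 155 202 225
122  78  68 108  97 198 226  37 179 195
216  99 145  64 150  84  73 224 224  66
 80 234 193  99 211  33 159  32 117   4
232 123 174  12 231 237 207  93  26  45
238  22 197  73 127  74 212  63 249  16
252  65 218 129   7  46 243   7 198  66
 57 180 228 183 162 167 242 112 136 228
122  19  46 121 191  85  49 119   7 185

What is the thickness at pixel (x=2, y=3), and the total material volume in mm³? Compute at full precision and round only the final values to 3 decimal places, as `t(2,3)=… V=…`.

span = t_max - t_min = 2.5 - 0.63 = 1.870
L(2,3) = 193, L_eff = 193/255 = 0.756863
t(2,3) = 2.5 - 1.870·0.756863 = 1.085
Σt over all 9·10 pixels = 104213/750 ≈ 138.9506667
V = pitch²·Σt = 1.83²·104213/750 = 465.332

t(2,3)=1.085 V=465.332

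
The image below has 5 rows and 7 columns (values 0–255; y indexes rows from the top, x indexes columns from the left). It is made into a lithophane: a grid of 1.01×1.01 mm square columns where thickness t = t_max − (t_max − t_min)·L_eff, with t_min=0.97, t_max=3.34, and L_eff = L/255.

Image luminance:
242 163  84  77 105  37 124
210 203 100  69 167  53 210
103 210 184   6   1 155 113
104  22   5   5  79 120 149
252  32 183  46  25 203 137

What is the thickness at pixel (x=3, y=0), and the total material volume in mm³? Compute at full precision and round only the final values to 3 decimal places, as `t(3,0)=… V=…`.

t(3,0)=2.624 V=81.535

span = t_max - t_min = 3.34 - 0.97 = 2.370
L(3,0) = 77, L_eff = 77/255 = 0.301961
t(3,0) = 3.34 - 2.370·0.301961 = 2.624
Σt over all 5·7 pixels = 79.928
V = pitch²·Σt = 1.01²·79.928 = 81.535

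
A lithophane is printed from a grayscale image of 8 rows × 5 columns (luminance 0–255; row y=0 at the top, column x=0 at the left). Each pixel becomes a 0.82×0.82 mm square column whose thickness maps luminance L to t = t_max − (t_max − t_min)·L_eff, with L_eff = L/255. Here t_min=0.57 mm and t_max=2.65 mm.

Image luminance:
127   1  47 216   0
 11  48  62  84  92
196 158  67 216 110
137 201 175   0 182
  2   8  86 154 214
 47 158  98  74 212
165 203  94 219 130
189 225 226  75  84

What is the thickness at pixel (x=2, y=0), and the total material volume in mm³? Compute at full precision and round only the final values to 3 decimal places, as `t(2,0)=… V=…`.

t(2,0)=2.267 V=44.986

span = t_max - t_min = 2.65 - 0.57 = 2.080
L(2,0) = 47, L_eff = 47/255 = 0.184314
t(2,0) = 2.65 - 2.080·0.184314 = 2.267
Σt over all 8·5 pixels = 426514/6375 ≈ 66.9041569
V = pitch²·Σt = 0.82²·426514/6375 = 44.986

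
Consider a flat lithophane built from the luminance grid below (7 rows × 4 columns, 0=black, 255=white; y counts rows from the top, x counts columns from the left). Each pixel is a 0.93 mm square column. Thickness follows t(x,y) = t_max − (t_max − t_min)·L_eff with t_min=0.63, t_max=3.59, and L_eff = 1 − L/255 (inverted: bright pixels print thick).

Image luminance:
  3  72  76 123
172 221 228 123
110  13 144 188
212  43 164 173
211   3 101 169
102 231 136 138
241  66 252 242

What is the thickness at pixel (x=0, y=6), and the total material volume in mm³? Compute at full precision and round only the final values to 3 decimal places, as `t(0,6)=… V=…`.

t(0,6)=3.427 V=54.984

span = t_max - t_min = 3.59 - 0.63 = 2.960
L(0,6) = 241, L_eff = 1 - 241/255 = 0.054902 (inverted)
t(0,6) = 3.59 - 2.960·0.054902 = 3.427
Σt over all 7·4 pixels = 135091/2125 ≈ 63.5722353
V = pitch²·Σt = 0.93²·135091/2125 = 54.984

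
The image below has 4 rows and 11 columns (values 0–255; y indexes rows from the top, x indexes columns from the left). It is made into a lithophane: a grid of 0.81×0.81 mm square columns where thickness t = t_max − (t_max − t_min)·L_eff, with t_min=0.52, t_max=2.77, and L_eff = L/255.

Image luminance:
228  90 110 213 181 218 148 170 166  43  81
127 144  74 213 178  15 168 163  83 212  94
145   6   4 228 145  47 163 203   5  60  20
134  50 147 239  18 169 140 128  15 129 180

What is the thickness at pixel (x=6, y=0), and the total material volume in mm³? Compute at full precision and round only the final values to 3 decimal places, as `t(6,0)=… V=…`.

t(6,0)=1.464 V=48.160

span = t_max - t_min = 2.77 - 0.52 = 2.250
L(6,0) = 148, L_eff = 148/255 = 0.580392
t(6,0) = 2.77 - 2.250·0.580392 = 1.464
Σt over all 4·11 pixels = 62393/850 ≈ 73.4035294
V = pitch²·Σt = 0.81²·62393/850 = 48.160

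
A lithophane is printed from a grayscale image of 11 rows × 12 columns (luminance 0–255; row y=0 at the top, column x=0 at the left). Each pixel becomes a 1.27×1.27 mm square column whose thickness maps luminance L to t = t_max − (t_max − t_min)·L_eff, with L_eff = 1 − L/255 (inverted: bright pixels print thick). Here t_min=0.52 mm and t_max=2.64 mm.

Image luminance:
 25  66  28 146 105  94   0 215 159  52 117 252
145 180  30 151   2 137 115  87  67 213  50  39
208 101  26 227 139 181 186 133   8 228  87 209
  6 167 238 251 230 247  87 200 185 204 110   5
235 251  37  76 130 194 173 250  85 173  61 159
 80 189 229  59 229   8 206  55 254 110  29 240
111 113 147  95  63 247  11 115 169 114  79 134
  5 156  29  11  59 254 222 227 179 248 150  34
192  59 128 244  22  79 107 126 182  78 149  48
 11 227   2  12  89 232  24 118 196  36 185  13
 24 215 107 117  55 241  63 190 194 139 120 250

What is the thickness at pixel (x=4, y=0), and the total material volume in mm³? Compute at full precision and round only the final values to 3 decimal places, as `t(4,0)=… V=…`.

span = t_max - t_min = 2.64 - 0.52 = 2.120
L(4,0) = 105, L_eff = 1 - 105/255 = 0.588235 (inverted)
t(4,0) = 2.64 - 2.120·0.588235 = 1.393
Σt over all 11·12 pixels = 444356/2125 ≈ 209.1087059
V = pitch²·Σt = 1.27²·444356/2125 = 337.271

t(4,0)=1.393 V=337.271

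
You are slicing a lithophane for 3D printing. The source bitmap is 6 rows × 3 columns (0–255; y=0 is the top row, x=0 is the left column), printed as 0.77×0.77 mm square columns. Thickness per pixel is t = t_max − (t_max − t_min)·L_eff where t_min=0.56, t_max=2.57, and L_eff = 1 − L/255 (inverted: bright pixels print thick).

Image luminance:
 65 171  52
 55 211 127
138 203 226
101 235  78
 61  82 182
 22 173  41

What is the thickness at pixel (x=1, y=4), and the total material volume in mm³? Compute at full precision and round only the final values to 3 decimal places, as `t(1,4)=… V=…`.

span = t_max - t_min = 2.57 - 0.56 = 2.010
L(1,4) = 82, L_eff = 1 - 82/255 = 0.678431 (inverted)
t(1,4) = 2.57 - 2.010·0.678431 = 1.206
Σt over all 6·3 pixels = 234621/8500 ≈ 27.6024706
V = pitch²·Σt = 0.77²·234621/8500 = 16.366

t(1,4)=1.206 V=16.366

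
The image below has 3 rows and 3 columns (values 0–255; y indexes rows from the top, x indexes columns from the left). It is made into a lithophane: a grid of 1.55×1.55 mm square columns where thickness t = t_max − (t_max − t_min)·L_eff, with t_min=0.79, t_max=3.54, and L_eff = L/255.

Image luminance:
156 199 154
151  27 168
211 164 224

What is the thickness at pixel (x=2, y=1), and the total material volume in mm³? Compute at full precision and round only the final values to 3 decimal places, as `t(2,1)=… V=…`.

t(2,1)=1.728 V=38.872

span = t_max - t_min = 3.54 - 0.79 = 2.750
L(2,1) = 168, L_eff = 168/255 = 0.658824
t(2,1) = 3.54 - 2.750·0.658824 = 1.728
Σt over all 3·3 pixels = 20629/1275 ≈ 16.1796078
V = pitch²·Σt = 1.55²·20629/1275 = 38.872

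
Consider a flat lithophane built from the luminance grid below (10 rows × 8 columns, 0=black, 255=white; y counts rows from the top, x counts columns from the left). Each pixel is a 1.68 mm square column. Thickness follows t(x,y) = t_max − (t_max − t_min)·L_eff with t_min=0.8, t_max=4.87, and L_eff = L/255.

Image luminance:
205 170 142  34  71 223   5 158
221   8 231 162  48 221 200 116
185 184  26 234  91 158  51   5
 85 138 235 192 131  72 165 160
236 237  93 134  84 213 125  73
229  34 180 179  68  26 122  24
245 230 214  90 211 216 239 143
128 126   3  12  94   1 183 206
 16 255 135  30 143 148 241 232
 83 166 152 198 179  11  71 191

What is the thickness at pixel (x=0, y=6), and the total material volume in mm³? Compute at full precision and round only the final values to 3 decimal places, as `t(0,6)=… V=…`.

t(0,6)=0.960 V=605.163

span = t_max - t_min = 4.87 - 0.8 = 4.070
L(0,6) = 245, L_eff = 245/255 = 0.960784
t(0,6) = 4.87 - 4.070·0.960784 = 0.960
Σt over all 10·8 pixels = 1366892/6375 ≈ 214.4144314
V = pitch²·Σt = 1.68²·1366892/6375 = 605.163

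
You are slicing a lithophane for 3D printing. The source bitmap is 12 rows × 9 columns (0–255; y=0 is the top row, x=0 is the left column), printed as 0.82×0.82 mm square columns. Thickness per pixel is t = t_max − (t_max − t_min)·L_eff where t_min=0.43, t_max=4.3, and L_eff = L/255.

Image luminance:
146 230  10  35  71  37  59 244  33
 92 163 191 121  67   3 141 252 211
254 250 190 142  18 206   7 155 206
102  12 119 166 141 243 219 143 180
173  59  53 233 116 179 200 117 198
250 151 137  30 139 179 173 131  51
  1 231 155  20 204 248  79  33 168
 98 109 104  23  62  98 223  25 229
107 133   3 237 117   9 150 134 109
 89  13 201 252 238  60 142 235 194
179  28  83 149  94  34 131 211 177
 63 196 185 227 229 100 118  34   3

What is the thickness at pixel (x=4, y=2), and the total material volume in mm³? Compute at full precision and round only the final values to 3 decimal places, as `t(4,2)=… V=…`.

span = t_max - t_min = 4.3 - 0.43 = 3.870
L(4,2) = 18, L_eff = 18/255 = 0.070588
t(4,2) = 4.3 - 3.870·0.070588 = 4.027
Σt over all 12·9 pixels = 1057671/4250 ≈ 248.8637647
V = pitch²·Σt = 0.82²·1057671/4250 = 167.336

t(4,2)=4.027 V=167.336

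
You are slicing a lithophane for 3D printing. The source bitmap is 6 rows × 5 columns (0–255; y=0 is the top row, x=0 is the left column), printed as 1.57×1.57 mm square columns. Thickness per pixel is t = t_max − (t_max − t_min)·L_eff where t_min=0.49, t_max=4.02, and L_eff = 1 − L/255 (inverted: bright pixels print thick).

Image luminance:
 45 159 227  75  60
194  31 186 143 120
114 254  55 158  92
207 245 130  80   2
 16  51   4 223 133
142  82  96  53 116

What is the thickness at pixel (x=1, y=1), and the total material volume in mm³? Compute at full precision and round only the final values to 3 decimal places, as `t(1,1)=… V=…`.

t(1,1)=0.919 V=155.422

span = t_max - t_min = 4.02 - 0.49 = 3.530
L(1,1) = 31, L_eff = 1 - 31/255 = 0.878431 (inverted)
t(1,1) = 4.02 - 3.530·0.878431 = 0.919
Σt over all 6·5 pixels = 1607879/25500 ≈ 63.0540784
V = pitch²·Σt = 1.57²·1607879/25500 = 155.422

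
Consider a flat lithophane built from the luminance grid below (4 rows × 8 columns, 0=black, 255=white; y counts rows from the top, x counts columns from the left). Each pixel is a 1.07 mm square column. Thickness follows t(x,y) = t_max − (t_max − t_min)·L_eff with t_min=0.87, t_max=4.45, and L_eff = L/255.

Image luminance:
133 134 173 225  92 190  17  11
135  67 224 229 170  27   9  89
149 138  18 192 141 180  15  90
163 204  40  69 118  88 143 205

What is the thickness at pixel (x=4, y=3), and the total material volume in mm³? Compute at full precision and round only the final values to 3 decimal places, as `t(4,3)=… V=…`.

t(4,3)=2.793 V=100.701

span = t_max - t_min = 4.45 - 0.87 = 3.580
L(4,3) = 118, L_eff = 118/255 = 0.462745
t(4,3) = 4.45 - 3.580·0.462745 = 2.793
Σt over all 4·8 pixels = 560719/6375 ≈ 87.9559216
V = pitch²·Σt = 1.07²·560719/6375 = 100.701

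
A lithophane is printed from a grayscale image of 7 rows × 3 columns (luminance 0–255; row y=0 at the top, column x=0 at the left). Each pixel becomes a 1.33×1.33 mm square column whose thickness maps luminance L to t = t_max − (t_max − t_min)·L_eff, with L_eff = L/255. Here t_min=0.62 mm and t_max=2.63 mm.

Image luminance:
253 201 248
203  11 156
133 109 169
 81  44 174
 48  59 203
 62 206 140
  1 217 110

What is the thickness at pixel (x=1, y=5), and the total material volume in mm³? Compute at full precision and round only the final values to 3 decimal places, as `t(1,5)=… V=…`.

span = t_max - t_min = 2.63 - 0.62 = 2.010
L(1,5) = 206, L_eff = 206/255 = 0.807843
t(1,5) = 2.63 - 2.010·0.807843 = 1.006
Σt over all 7·3 pixels = 279979/8500 ≈ 32.9387059
V = pitch²·Σt = 1.33²·279979/8500 = 58.265

t(1,5)=1.006 V=58.265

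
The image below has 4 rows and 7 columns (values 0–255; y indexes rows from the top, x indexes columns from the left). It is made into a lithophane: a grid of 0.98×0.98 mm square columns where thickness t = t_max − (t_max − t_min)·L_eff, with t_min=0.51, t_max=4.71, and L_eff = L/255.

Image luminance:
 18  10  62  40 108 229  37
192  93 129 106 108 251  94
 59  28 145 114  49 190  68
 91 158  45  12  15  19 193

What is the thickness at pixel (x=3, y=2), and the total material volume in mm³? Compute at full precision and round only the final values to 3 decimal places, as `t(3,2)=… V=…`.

span = t_max - t_min = 4.71 - 0.51 = 4.200
L(3,2) = 114, L_eff = 114/255 = 0.447059
t(3,2) = 4.71 - 4.200·0.447059 = 2.832
Σt over all 4·7 pixels = 37408/425 ≈ 88.0188235
V = pitch²·Σt = 0.98²·37408/425 = 84.533

t(3,2)=2.832 V=84.533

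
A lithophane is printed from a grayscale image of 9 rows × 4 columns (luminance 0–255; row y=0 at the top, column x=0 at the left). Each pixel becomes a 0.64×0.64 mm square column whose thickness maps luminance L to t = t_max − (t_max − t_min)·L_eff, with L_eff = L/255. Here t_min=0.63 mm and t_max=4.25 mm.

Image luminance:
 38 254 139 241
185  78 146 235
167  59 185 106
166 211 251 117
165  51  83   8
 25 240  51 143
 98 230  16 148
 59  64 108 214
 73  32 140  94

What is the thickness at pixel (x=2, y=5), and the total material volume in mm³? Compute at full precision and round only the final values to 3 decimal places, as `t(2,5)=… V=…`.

t(2,5)=3.526 V=35.805

span = t_max - t_min = 4.25 - 0.63 = 3.620
L(2,5) = 51, L_eff = 51/255 = 0.200000
t(2,5) = 4.25 - 3.620·0.200000 = 3.526
Σt over all 9·4 pixels = 37151/425 ≈ 87.4141176
V = pitch²·Σt = 0.64²·37151/425 = 35.805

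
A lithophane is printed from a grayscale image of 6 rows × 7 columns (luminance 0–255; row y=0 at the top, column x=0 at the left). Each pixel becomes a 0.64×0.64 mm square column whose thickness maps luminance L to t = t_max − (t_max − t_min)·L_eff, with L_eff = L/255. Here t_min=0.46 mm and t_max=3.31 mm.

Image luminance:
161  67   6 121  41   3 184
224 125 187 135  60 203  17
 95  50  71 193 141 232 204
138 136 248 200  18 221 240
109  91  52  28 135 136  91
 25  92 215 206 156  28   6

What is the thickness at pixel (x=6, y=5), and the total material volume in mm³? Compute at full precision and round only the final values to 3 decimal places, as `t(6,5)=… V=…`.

t(6,5)=3.243 V=33.637

span = t_max - t_min = 3.31 - 0.46 = 2.850
L(6,5) = 6, L_eff = 6/255 = 0.023529
t(6,5) = 3.31 - 2.850·0.023529 = 3.243
Σt over all 6·7 pixels = 27921/340 ≈ 82.1205882
V = pitch²·Σt = 0.64²·27921/340 = 33.637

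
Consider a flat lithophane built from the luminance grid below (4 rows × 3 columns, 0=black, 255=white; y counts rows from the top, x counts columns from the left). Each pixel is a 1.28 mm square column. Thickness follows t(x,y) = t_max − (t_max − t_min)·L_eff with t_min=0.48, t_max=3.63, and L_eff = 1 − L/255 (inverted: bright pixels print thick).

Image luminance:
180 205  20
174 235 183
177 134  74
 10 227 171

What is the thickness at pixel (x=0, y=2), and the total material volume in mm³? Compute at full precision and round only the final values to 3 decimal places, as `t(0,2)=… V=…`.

span = t_max - t_min = 3.63 - 0.48 = 3.150
L(0,2) = 177, L_eff = 1 - 177/255 = 0.305882 (inverted)
t(0,2) = 3.63 - 3.150·0.305882 = 2.666
Σt over all 4·3 pixels = 23691/850 ≈ 27.8717647
V = pitch²·Σt = 1.28²·23691/850 = 45.665

t(0,2)=2.666 V=45.665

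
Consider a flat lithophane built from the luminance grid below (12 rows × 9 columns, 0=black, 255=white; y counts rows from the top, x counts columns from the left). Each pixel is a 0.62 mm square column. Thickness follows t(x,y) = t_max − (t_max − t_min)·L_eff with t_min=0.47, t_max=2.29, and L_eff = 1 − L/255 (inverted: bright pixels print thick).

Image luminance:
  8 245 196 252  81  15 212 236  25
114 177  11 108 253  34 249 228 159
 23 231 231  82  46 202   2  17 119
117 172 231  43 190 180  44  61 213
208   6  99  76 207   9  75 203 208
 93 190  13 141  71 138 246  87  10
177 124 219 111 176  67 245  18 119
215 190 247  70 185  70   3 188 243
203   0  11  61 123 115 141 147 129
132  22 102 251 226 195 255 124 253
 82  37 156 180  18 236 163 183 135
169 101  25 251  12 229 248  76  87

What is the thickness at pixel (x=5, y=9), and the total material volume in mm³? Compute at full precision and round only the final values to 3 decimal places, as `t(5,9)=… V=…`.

span = t_max - t_min = 2.29 - 0.47 = 1.820
L(5,9) = 195, L_eff = 1 - 195/255 = 0.235294 (inverted)
t(5,9) = 2.29 - 1.820·0.235294 = 1.862
Σt over all 12·9 pixels = 980251/6375 ≈ 153.7648627
V = pitch²·Σt = 0.62²·980251/6375 = 59.107

t(5,9)=1.862 V=59.107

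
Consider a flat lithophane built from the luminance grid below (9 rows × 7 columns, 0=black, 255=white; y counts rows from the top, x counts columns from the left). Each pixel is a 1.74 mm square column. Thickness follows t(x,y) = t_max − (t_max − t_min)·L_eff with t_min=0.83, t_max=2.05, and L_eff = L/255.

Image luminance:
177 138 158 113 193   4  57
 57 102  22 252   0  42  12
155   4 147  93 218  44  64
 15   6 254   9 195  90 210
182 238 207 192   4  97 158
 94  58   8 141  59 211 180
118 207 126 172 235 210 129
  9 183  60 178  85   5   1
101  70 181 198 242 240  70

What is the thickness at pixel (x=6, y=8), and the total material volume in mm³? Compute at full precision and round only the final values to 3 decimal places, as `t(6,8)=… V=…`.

t(6,8)=1.715 V=282.667

span = t_max - t_min = 2.05 - 0.83 = 1.220
L(6,8) = 70, L_eff = 70/255 = 0.274510
t(6,8) = 2.05 - 1.220·0.274510 = 1.715
Σt over all 9·7 pixels = 28009/300 ≈ 93.3633333
V = pitch²·Σt = 1.74²·28009/300 = 282.667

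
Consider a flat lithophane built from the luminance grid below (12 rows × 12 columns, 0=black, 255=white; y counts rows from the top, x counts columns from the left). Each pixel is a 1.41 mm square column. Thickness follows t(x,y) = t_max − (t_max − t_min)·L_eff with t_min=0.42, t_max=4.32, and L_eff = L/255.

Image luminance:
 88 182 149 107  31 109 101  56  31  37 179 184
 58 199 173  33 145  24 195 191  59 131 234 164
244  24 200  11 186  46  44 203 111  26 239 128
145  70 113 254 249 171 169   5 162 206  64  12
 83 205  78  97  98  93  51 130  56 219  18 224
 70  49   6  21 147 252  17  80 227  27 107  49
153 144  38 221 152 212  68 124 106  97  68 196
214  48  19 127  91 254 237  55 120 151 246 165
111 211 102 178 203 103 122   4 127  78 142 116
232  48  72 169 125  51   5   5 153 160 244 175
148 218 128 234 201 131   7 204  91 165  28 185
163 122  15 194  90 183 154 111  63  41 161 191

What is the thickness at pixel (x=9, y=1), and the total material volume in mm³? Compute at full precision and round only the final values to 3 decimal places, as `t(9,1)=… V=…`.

span = t_max - t_min = 4.32 - 0.42 = 3.900
L(9,1) = 131, L_eff = 131/255 = 0.513725
t(9,1) = 4.32 - 3.900·0.513725 = 2.316
Σt over all 12·12 pixels = 349.6
V = pitch²·Σt = 1.41²·349.6 = 695.040

t(9,1)=2.316 V=695.040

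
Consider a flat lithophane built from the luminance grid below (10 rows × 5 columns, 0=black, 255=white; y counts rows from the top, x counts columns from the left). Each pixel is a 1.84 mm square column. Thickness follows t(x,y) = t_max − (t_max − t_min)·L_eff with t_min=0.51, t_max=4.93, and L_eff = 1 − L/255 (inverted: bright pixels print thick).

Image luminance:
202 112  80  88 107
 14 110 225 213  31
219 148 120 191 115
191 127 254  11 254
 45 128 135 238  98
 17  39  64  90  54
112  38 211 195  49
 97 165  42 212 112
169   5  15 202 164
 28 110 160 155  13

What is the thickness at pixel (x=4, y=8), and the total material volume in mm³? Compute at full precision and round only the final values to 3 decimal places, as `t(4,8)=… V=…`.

span = t_max - t_min = 4.93 - 0.51 = 4.420
L(4,8) = 164, L_eff = 1 - 164/255 = 0.356863 (inverted)
t(4,8) = 4.93 - 4.420·0.356863 = 3.353
Σt over all 10·5 pixels = 96787/750 ≈ 129.0493333
V = pitch²·Σt = 1.84²·96787/750 = 436.909

t(4,8)=3.353 V=436.909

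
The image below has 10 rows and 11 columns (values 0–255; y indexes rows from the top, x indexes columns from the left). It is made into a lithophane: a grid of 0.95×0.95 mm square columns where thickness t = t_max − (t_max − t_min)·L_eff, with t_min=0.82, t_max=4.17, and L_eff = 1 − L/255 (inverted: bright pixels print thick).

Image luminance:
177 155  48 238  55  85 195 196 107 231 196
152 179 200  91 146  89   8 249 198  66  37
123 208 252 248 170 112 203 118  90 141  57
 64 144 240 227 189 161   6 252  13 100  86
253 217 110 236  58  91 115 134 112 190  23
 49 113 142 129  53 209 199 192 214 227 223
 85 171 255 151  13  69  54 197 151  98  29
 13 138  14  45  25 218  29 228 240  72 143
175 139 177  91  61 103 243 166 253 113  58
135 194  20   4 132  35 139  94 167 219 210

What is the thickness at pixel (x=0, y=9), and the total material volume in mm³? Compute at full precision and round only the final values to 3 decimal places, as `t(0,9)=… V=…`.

t(0,9)=2.594 V=258.741

span = t_max - t_min = 4.17 - 0.82 = 3.350
L(0,9) = 135, L_eff = 1 - 135/255 = 0.470588 (inverted)
t(0,9) = 4.17 - 3.350·0.470588 = 2.594
Σt over all 10·11 pixels = 1462139/5100 ≈ 286.6939216
V = pitch²·Σt = 0.95²·1462139/5100 = 258.741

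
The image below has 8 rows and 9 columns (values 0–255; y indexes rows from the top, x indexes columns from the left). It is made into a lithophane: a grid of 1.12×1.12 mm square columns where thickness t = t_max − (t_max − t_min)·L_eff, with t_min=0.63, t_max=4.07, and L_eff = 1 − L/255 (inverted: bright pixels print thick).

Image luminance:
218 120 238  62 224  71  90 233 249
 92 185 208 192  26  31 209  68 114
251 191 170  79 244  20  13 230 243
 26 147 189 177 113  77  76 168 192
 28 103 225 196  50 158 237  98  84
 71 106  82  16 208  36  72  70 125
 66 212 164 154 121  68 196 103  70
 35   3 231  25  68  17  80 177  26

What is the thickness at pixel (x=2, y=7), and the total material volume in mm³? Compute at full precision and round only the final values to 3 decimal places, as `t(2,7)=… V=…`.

span = t_max - t_min = 4.07 - 0.63 = 3.440
L(2,7) = 231, L_eff = 1 - 231/255 = 0.094118 (inverted)
t(2,7) = 4.07 - 3.440·0.094118 = 3.746
Σt over all 8·9 pixels = 1064632/6375 ≈ 167.0010980
V = pitch²·Σt = 1.12²·1064632/6375 = 209.486

t(2,7)=3.746 V=209.486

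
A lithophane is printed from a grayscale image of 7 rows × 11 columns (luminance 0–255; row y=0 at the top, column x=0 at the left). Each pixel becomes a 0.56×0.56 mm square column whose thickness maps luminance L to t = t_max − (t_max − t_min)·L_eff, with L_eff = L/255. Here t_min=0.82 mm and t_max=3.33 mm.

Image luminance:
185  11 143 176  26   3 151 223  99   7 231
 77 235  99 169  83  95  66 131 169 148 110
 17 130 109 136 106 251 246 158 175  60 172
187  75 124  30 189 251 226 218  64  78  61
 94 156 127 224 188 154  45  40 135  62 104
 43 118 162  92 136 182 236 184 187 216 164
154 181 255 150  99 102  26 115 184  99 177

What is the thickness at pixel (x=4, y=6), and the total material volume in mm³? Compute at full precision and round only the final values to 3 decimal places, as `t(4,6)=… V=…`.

span = t_max - t_min = 3.33 - 0.82 = 2.510
L(4,6) = 99, L_eff = 99/255 = 0.388235
t(4,6) = 3.33 - 2.510·0.388235 = 2.356
Σt over all 7·11 pixels = 1977707/12750 ≈ 155.1142745
V = pitch²·Σt = 0.56²·1977707/12750 = 48.644

t(4,6)=2.356 V=48.644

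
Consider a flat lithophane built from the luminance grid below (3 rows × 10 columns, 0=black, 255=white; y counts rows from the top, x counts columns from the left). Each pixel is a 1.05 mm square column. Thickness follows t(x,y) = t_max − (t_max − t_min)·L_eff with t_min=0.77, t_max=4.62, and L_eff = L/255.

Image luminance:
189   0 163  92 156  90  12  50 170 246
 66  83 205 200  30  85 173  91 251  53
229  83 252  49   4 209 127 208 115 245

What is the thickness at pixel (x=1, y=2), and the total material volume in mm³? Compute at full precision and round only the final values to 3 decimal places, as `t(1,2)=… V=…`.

t(1,2)=3.367 V=87.456

span = t_max - t_min = 4.62 - 0.77 = 3.850
L(1,2) = 83, L_eff = 83/255 = 0.325490
t(1,2) = 4.62 - 3.850·0.325490 = 3.367
Σt over all 3·10 pixels = 202279/2550 ≈ 79.3250980
V = pitch²·Σt = 1.05²·202279/2550 = 87.456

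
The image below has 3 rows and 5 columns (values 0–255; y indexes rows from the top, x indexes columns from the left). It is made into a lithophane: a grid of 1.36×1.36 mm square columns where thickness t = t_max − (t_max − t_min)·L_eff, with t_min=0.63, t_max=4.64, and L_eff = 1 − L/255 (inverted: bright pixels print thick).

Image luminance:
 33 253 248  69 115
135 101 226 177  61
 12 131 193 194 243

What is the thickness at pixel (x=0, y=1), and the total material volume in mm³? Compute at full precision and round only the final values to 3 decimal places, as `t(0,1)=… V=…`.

t(0,1)=2.753 V=81.206

span = t_max - t_min = 4.64 - 0.63 = 4.010
L(0,1) = 135, L_eff = 1 - 135/255 = 0.470588 (inverted)
t(0,1) = 4.64 - 4.010·0.470588 = 2.753
Σt over all 3·5 pixels = 559783/12750 ≈ 43.9045490
V = pitch²·Σt = 1.36²·559783/12750 = 81.206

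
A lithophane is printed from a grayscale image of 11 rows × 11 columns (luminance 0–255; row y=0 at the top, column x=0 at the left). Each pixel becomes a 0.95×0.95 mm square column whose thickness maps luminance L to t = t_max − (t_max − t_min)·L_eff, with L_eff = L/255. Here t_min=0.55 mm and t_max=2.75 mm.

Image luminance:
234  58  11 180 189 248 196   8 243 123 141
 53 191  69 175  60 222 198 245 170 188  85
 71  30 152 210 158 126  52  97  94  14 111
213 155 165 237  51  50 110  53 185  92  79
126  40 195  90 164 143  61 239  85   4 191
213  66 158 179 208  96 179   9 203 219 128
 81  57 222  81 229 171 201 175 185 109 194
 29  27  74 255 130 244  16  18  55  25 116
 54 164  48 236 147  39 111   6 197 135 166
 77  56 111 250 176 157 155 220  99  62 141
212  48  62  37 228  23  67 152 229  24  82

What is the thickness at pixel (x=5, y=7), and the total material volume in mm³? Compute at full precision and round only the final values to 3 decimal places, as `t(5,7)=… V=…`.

t(5,7)=0.645 V=179.986

span = t_max - t_min = 2.75 - 0.55 = 2.200
L(5,7) = 244, L_eff = 244/255 = 0.956863
t(5,7) = 2.75 - 2.200·0.956863 = 0.645
Σt over all 11·11 pixels = 199.43
V = pitch²·Σt = 0.95²·199.43 = 179.986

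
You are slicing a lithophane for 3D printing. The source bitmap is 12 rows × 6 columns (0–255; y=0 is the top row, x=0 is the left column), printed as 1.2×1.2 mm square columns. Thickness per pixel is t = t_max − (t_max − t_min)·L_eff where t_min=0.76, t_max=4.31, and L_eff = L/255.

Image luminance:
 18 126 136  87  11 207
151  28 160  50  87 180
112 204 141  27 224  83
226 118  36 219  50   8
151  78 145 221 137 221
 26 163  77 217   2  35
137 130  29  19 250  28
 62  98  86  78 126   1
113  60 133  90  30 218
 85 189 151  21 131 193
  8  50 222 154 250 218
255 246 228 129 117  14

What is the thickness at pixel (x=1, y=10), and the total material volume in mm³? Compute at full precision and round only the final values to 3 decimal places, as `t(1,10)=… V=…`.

t(1,10)=3.614 V=276.240

span = t_max - t_min = 4.31 - 0.76 = 3.550
L(1,10) = 50, L_eff = 50/255 = 0.196078
t(1,10) = 4.31 - 3.550·0.196078 = 3.614
Σt over all 12·6 pixels = 326117/1700 ≈ 191.8335294
V = pitch²·Σt = 1.2²·326117/1700 = 276.240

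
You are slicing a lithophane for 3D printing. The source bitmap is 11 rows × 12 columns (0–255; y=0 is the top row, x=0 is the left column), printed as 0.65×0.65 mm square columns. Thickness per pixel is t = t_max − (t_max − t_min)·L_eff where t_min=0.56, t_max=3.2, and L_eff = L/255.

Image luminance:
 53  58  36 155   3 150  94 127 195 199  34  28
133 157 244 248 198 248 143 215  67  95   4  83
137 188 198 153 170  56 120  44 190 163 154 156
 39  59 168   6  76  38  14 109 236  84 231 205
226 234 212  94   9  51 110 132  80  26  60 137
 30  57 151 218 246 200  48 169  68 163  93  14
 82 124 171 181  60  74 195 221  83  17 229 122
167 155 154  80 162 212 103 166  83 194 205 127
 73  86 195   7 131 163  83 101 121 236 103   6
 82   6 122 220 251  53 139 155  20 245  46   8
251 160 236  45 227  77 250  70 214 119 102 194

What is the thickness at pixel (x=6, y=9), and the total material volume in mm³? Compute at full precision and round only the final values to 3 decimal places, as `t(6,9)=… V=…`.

t(6,9)=1.761 V=105.184

span = t_max - t_min = 3.2 - 0.56 = 2.640
L(6,9) = 139, L_eff = 139/255 = 0.545098
t(6,9) = 3.2 - 2.640·0.545098 = 1.761
Σt over all 11·12 pixels = 529034/2125 ≈ 248.9571765
V = pitch²·Σt = 0.65²·529034/2125 = 105.184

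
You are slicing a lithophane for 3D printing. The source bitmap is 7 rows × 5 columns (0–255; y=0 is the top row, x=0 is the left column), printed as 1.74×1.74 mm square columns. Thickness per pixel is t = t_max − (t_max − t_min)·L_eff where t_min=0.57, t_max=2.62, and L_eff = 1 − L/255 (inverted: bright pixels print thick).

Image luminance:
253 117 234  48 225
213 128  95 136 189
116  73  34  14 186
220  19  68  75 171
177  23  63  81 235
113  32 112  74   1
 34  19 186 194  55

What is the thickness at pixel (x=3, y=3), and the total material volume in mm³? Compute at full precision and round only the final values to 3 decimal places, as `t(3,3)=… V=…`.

span = t_max - t_min = 2.62 - 0.57 = 2.050
L(3,3) = 75, L_eff = 1 - 75/255 = 0.705882 (inverted)
t(3,3) = 2.62 - 2.050·0.705882 = 1.173
Σt over all 7·5 pixels = 133139/2550 ≈ 52.2113725
V = pitch²·Σt = 1.74²·133139/2550 = 158.075

t(3,3)=1.173 V=158.075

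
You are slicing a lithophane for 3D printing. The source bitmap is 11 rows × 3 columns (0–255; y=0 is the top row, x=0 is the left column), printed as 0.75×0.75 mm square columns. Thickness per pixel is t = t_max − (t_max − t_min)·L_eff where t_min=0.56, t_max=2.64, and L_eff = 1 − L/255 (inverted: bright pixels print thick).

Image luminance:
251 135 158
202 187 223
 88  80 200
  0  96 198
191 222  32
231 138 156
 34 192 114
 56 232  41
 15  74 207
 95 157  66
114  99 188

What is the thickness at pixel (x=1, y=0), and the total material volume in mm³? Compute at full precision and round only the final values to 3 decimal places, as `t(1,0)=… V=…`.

span = t_max - t_min = 2.64 - 0.56 = 2.080
L(1,0) = 135, L_eff = 1 - 135/255 = 0.470588 (inverted)
t(1,0) = 2.64 - 2.080·0.470588 = 1.661
Σt over all 11·3 pixels = 350354/6375 ≈ 54.9574902
V = pitch²·Σt = 0.75²·350354/6375 = 30.914

t(1,0)=1.661 V=30.914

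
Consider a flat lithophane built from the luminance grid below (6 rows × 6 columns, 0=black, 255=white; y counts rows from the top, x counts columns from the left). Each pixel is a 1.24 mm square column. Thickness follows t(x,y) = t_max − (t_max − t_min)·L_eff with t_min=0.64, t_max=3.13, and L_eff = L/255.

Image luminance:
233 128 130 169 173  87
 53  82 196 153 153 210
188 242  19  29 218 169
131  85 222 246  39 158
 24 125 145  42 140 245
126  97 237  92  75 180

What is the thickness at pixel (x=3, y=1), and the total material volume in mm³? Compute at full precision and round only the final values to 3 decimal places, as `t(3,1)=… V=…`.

span = t_max - t_min = 3.13 - 0.64 = 2.490
L(3,1) = 153, L_eff = 153/255 = 0.600000
t(3,1) = 3.13 - 2.490·0.600000 = 1.636
Σt over all 6·6 pixels = 539377/8500 ≈ 63.4561176
V = pitch²·Σt = 1.24²·539377/8500 = 97.570

t(3,1)=1.636 V=97.570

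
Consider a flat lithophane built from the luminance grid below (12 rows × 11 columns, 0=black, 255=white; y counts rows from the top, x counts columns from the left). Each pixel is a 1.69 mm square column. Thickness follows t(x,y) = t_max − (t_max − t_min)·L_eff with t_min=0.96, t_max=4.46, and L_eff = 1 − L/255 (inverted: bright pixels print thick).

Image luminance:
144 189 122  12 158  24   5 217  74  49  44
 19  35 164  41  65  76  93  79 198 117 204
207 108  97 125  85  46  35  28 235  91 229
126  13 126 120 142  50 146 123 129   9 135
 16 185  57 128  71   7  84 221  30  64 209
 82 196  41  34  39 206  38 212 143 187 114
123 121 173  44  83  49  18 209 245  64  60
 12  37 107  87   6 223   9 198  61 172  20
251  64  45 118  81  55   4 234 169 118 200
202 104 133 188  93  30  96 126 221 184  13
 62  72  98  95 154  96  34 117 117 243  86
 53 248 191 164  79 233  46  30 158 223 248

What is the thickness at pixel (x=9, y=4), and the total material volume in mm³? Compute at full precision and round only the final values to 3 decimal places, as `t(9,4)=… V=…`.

span = t_max - t_min = 4.46 - 0.96 = 3.500
L(9,4) = 64, L_eff = 1 - 64/255 = 0.749020 (inverted)
t(9,4) = 4.46 - 3.500·0.749020 = 1.838
Σt over all 12·11 pixels = 277987/850 ≈ 327.0435294
V = pitch²·Σt = 1.69²·277987/850 = 934.069

t(9,4)=1.838 V=934.069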